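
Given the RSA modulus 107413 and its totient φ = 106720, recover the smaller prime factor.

φ(n) = (p−1)(q−1) = n − (p+q) + 1, so p + q = 107413 − 106720 + 1 = 694.
p and q are the roots of t² − 694t + 107413 = 0.
Discriminant: 694² − 4·107413 = 481636 − 429652 = 51984; √51984 = 228.
q = (694 − 228)/2 = 233, p = (694 + 228)/2 = 461.
Check: 233 · 461 = 107413.

233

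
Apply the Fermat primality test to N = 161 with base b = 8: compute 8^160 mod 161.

8^1 ≡ 8 (mod 161)
8^2 ≡ 8^2 = 64 ≡ 64 (mod 161)
8^4 ≡ 64^2 = 4096 ≡ 71 (mod 161)
8^8 ≡ 71^2 = 5041 ≡ 50 (mod 161)
8^16 ≡ 50^2 = 2500 ≡ 85 (mod 161)
8^32 ≡ 85^2 = 7225 ≡ 141 (mod 161)
8^64 ≡ 141^2 = 19881 ≡ 78 (mod 161)
8^128 ≡ 78^2 = 6084 ≡ 127 (mod 161)
160 = 128 + 32 in binary powers of 2.
So 8^160 ≡ 127 · 141 ≡ 36 (mod 161).
Since 36 ≠ 1, base 8 is a Fermat witness: 161 is composite.

36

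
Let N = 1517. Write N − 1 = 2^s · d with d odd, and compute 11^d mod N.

1517 − 1 = 1516 = 2^2 · 379, so d = 379.
11^1 ≡ 11 (mod 1517)
11^2 ≡ 11^2 = 121 ≡ 121 (mod 1517)
11^4 ≡ 121^2 = 14641 ≡ 988 (mod 1517)
11^8 ≡ 988^2 = 976144 ≡ 713 (mod 1517)
11^16 ≡ 713^2 = 508369 ≡ 174 (mod 1517)
11^32 ≡ 174^2 = 30276 ≡ 1453 (mod 1517)
11^64 ≡ 1453^2 = 2111209 ≡ 1062 (mod 1517)
11^128 ≡ 1062^2 = 1127844 ≡ 713 (mod 1517)
11^256 ≡ 713^2 = 508369 ≡ 174 (mod 1517)
379 = 256 + 64 + 32 + 16 + 8 + 2 + 1 in binary powers of 2.
So 11^379 ≡ 174 · 1062 · 1453 · 174 · 713 · 121 · 11 ≡ 1010 (mod 1517).
Squaring chain: 1010 → 676; never reaches −1, so base 11 is a Miller–Rabin witness that 1517 is composite.

1010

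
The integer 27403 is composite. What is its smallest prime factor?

67

27403 is odd.
Digit sum 16, not divisible by 3.
Ends in 3: not divisible by 5.
7: 27403 = 7·3914 + 5
11: 27403 = 11·2491 + 2
13: 27403 = 13·2107 + 12
17: 27403 = 17·1611 + 16
19: 27403 = 19·1442 + 5
23: 27403 = 23·1191 + 10
29: 27403 = 29·944 + 27
31: 27403 = 31·883 + 30
37: 27403 = 37·740 + 23
41: 27403 = 41·668 + 15
43: 27403 = 43·637 + 12
47: 27403 = 47·583 + 2
53: 27403 = 53·517 + 2
59: 27403 = 59·464 + 27
61: 27403 = 61·449 + 14
67: 27403 = 67·409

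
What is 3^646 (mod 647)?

1

3^1 ≡ 3 (mod 647)
3^2 ≡ 3^2 = 9 ≡ 9 (mod 647)
3^4 ≡ 9^2 = 81 ≡ 81 (mod 647)
3^8 ≡ 81^2 = 6561 ≡ 91 (mod 647)
3^16 ≡ 91^2 = 8281 ≡ 517 (mod 647)
3^32 ≡ 517^2 = 267289 ≡ 78 (mod 647)
3^64 ≡ 78^2 = 6084 ≡ 261 (mod 647)
3^128 ≡ 261^2 = 68121 ≡ 186 (mod 647)
3^256 ≡ 186^2 = 34596 ≡ 305 (mod 647)
3^512 ≡ 305^2 = 93025 ≡ 504 (mod 647)
646 = 512 + 128 + 4 + 2 in binary powers of 2.
So 3^646 ≡ 504 · 186 · 81 · 9 ≡ 1 (mod 647).
Since the result is 1, base 3 gives no evidence that 647 is composite.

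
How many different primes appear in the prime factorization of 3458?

4

3458 = 2 · 1729
1729 = 7 · 247
247 = 13 · 19
3458 = 2 · 7 · 13 · 19, which has 4 distinct prime factors.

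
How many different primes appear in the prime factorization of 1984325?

1984325 = 5^2 · 79373
79373 = 7 · 11339
11339 = 17 · 667
667 = 23 · 29
1984325 = 5^2 · 7 · 17 · 23 · 29, which has 5 distinct prime factors.

5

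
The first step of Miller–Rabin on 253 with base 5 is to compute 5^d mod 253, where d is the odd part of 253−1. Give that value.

191

253 − 1 = 252 = 2^2 · 63, so d = 63.
5^1 ≡ 5 (mod 253)
5^2 ≡ 5^2 = 25 ≡ 25 (mod 253)
5^4 ≡ 25^2 = 625 ≡ 119 (mod 253)
5^8 ≡ 119^2 = 14161 ≡ 246 (mod 253)
5^16 ≡ 246^2 = 60516 ≡ 49 (mod 253)
5^32 ≡ 49^2 = 2401 ≡ 124 (mod 253)
63 = 32 + 16 + 8 + 4 + 2 + 1 in binary powers of 2.
So 5^63 ≡ 124 · 49 · 246 · 119 · 25 · 5 ≡ 191 (mod 253).
Squaring chain: 191 → 49; never reaches −1, so base 5 is a Miller–Rabin witness that 253 is composite.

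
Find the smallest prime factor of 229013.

229013 is odd.
Digit sum 17, not divisible by 3.
Ends in 3: not divisible by 5.
7: 229013 = 7·32716 + 1
11: 229013 = 11·20819 + 4
13: 229013 = 13·17616 + 5
17: 229013 = 17·13471 + 6
19: 229013 = 19·12053 + 6
23: 229013 = 23·9957 + 2
29: 229013 = 29·7897

29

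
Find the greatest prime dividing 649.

649 = 11 · 59
59 is prime.
So 649 = 11 · 59; the largest prime factor is 59.

59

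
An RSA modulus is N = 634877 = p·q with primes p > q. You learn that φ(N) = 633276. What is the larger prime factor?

φ(n) = (p−1)(q−1) = n − (p+q) + 1, so p + q = 634877 − 633276 + 1 = 1602.
p and q are the roots of t² − 1602t + 634877 = 0.
Discriminant: 1602² − 4·634877 = 2566404 − 2539508 = 26896; √26896 = 164.
q = (1602 − 164)/2 = 719, p = (1602 + 164)/2 = 883.
Check: 719 · 883 = 634877.

883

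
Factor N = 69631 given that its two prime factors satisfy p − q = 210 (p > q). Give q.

Since p = q + 210, we have 69631 = q(q + 210), so q² + 210q − 69631 = 0.
Discriminant: 210² + 4·69631 = 44100 + 278524 = 322624; √322624 = 568.
q = (−210 + 568)/2 = 179, and p = q + 210 = 389.
Check: 179 · 389 = 69631.

179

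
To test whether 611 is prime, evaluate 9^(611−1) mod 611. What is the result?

9^1 ≡ 9 (mod 611)
9^2 ≡ 9^2 = 81 ≡ 81 (mod 611)
9^4 ≡ 81^2 = 6561 ≡ 451 (mod 611)
9^8 ≡ 451^2 = 203401 ≡ 549 (mod 611)
9^16 ≡ 549^2 = 301401 ≡ 178 (mod 611)
9^32 ≡ 178^2 = 31684 ≡ 523 (mod 611)
9^64 ≡ 523^2 = 273529 ≡ 412 (mod 611)
9^128 ≡ 412^2 = 169744 ≡ 497 (mod 611)
9^256 ≡ 497^2 = 247009 ≡ 165 (mod 611)
9^512 ≡ 165^2 = 27225 ≡ 341 (mod 611)
610 = 512 + 64 + 32 + 2 in binary powers of 2.
So 9^610 ≡ 341 · 412 · 523 · 81 ≡ 191 (mod 611).
Since 191 ≠ 1, base 9 is a Fermat witness: 611 is composite.

191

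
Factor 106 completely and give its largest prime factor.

106 = 2 · 53
53 is prime.
So 106 = 2 · 53; the largest prime factor is 53.

53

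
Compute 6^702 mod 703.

6^1 ≡ 6 (mod 703)
6^2 ≡ 6^2 = 36 ≡ 36 (mod 703)
6^4 ≡ 36^2 = 1296 ≡ 593 (mod 703)
6^8 ≡ 593^2 = 351649 ≡ 149 (mod 703)
6^16 ≡ 149^2 = 22201 ≡ 408 (mod 703)
6^32 ≡ 408^2 = 166464 ≡ 556 (mod 703)
6^64 ≡ 556^2 = 309136 ≡ 519 (mod 703)
6^128 ≡ 519^2 = 269361 ≡ 112 (mod 703)
6^256 ≡ 112^2 = 12544 ≡ 593 (mod 703)
6^512 ≡ 593^2 = 351649 ≡ 149 (mod 703)
702 = 512 + 128 + 32 + 16 + 8 + 4 + 2 in binary powers of 2.
So 6^702 ≡ 149 · 112 · 556 · 408 · 149 · 593 · 36 ≡ 628 (mod 703).
Since 628 ≠ 1, base 6 is a Fermat witness: 703 is composite.

628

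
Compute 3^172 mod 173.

3^1 ≡ 3 (mod 173)
3^2 ≡ 3^2 = 9 ≡ 9 (mod 173)
3^4 ≡ 9^2 = 81 ≡ 81 (mod 173)
3^8 ≡ 81^2 = 6561 ≡ 160 (mod 173)
3^16 ≡ 160^2 = 25600 ≡ 169 (mod 173)
3^32 ≡ 169^2 = 28561 ≡ 16 (mod 173)
3^64 ≡ 16^2 = 256 ≡ 83 (mod 173)
3^128 ≡ 83^2 = 6889 ≡ 142 (mod 173)
172 = 128 + 32 + 8 + 4 in binary powers of 2.
So 3^172 ≡ 142 · 16 · 160 · 81 ≡ 1 (mod 173).
Since the result is 1, base 3 gives no evidence that 173 is composite.

1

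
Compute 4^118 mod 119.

4^1 ≡ 4 (mod 119)
4^2 ≡ 4^2 = 16 ≡ 16 (mod 119)
4^4 ≡ 16^2 = 256 ≡ 18 (mod 119)
4^8 ≡ 18^2 = 324 ≡ 86 (mod 119)
4^16 ≡ 86^2 = 7396 ≡ 18 (mod 119)
4^32 ≡ 18^2 = 324 ≡ 86 (mod 119)
4^64 ≡ 86^2 = 7396 ≡ 18 (mod 119)
118 = 64 + 32 + 16 + 4 + 2 in binary powers of 2.
So 4^118 ≡ 18 · 86 · 18 · 18 · 16 ≡ 67 (mod 119).
Since 67 ≠ 1, base 4 is a Fermat witness: 119 is composite.

67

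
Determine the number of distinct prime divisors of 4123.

3

4123 = 7 · 589
589 = 19 · 31
4123 = 7 · 19 · 31, which has 3 distinct prime factors.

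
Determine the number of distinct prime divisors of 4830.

5

4830 = 2 · 2415
2415 = 3 · 805
805 = 5 · 161
161 = 7 · 23
4830 = 2 · 3 · 5 · 7 · 23, which has 5 distinct prime factors.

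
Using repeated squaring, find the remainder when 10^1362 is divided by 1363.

63

10^1 ≡ 10 (mod 1363)
10^2 ≡ 10^2 = 100 ≡ 100 (mod 1363)
10^4 ≡ 100^2 = 10000 ≡ 459 (mod 1363)
10^8 ≡ 459^2 = 210681 ≡ 779 (mod 1363)
10^16 ≡ 779^2 = 606841 ≡ 306 (mod 1363)
10^32 ≡ 306^2 = 93636 ≡ 952 (mod 1363)
10^64 ≡ 952^2 = 906304 ≡ 1272 (mod 1363)
10^128 ≡ 1272^2 = 1617984 ≡ 103 (mod 1363)
10^256 ≡ 103^2 = 10609 ≡ 1068 (mod 1363)
10^512 ≡ 1068^2 = 1140624 ≡ 1156 (mod 1363)
10^1024 ≡ 1156^2 = 1336336 ≡ 596 (mod 1363)
1362 = 1024 + 256 + 64 + 16 + 2 in binary powers of 2.
So 10^1362 ≡ 596 · 1068 · 1272 · 306 · 100 ≡ 63 (mod 1363).
Since 63 ≠ 1, base 10 is a Fermat witness: 1363 is composite.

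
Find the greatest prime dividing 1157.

1157 = 13 · 89
89 is prime.
So 1157 = 13 · 89; the largest prime factor is 89.

89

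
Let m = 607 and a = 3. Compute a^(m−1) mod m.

1

3^1 ≡ 3 (mod 607)
3^2 ≡ 3^2 = 9 ≡ 9 (mod 607)
3^4 ≡ 9^2 = 81 ≡ 81 (mod 607)
3^8 ≡ 81^2 = 6561 ≡ 491 (mod 607)
3^16 ≡ 491^2 = 241081 ≡ 102 (mod 607)
3^32 ≡ 102^2 = 10404 ≡ 85 (mod 607)
3^64 ≡ 85^2 = 7225 ≡ 548 (mod 607)
3^128 ≡ 548^2 = 300304 ≡ 446 (mod 607)
3^256 ≡ 446^2 = 198916 ≡ 427 (mod 607)
3^512 ≡ 427^2 = 182329 ≡ 229 (mod 607)
606 = 512 + 64 + 16 + 8 + 4 + 2 in binary powers of 2.
So 3^606 ≡ 229 · 548 · 102 · 491 · 81 · 9 ≡ 1 (mod 607).
Since the result is 1, base 3 gives no evidence that 607 is composite.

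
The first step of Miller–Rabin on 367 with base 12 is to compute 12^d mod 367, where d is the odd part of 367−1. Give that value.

366

367 − 1 = 366 = 2^1 · 183, so d = 183.
12^1 ≡ 12 (mod 367)
12^2 ≡ 12^2 = 144 ≡ 144 (mod 367)
12^4 ≡ 144^2 = 20736 ≡ 184 (mod 367)
12^8 ≡ 184^2 = 33856 ≡ 92 (mod 367)
12^16 ≡ 92^2 = 8464 ≡ 23 (mod 367)
12^32 ≡ 23^2 = 529 ≡ 162 (mod 367)
12^64 ≡ 162^2 = 26244 ≡ 187 (mod 367)
12^128 ≡ 187^2 = 34969 ≡ 104 (mod 367)
183 = 128 + 32 + 16 + 4 + 2 + 1 in binary powers of 2.
So 12^183 ≡ 104 · 162 · 23 · 184 · 144 · 12 ≡ 366 (mod 367).
Since 12^d ≡ 366 (mod 367), base 12 does not prove 367 composite.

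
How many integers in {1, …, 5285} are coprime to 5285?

3600

Factor: 5285 = 5 · 7 · 151.
φ(5285) = (5−1) · (7−1) · (151−1) = 4 · 6 · 150 = 3600.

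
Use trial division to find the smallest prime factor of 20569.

67

20569 is odd.
Digit sum 22, not divisible by 3.
Ends in 9: not divisible by 5.
7: 20569 = 7·2938 + 3
11: 20569 = 11·1869 + 10
13: 20569 = 13·1582 + 3
17: 20569 = 17·1209 + 16
19: 20569 = 19·1082 + 11
23: 20569 = 23·894 + 7
29: 20569 = 29·709 + 8
31: 20569 = 31·663 + 16
37: 20569 = 37·555 + 34
41: 20569 = 41·501 + 28
43: 20569 = 43·478 + 15
47: 20569 = 47·437 + 30
53: 20569 = 53·388 + 5
59: 20569 = 59·348 + 37
61: 20569 = 61·337 + 12
67: 20569 = 67·307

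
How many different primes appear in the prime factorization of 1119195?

6

1119195 = 3^2 · 124355
124355 = 5 · 24871
24871 = 7 · 3553
3553 = 11 · 323
323 = 17 · 19
1119195 = 3^2 · 5 · 7 · 11 · 17 · 19, which has 6 distinct prime factors.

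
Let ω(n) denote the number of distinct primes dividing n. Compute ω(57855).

5

57855 = 3 · 19285
19285 = 5 · 3857
3857 = 7 · 551
551 = 19 · 29
57855 = 3 · 5 · 7 · 19 · 29, which has 5 distinct prime factors.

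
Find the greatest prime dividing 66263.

67

66263 = 23 · 2881
2881 = 43 · 67
67 is prime.
So 66263 = 23 · 43 · 67; the largest prime factor is 67.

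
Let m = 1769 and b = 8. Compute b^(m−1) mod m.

8^1 ≡ 8 (mod 1769)
8^2 ≡ 8^2 = 64 ≡ 64 (mod 1769)
8^4 ≡ 64^2 = 4096 ≡ 558 (mod 1769)
8^8 ≡ 558^2 = 311364 ≡ 20 (mod 1769)
8^16 ≡ 20^2 = 400 ≡ 400 (mod 1769)
8^32 ≡ 400^2 = 160000 ≡ 790 (mod 1769)
8^64 ≡ 790^2 = 624100 ≡ 1412 (mod 1769)
8^128 ≡ 1412^2 = 1993744 ≡ 81 (mod 1769)
8^256 ≡ 81^2 = 6561 ≡ 1254 (mod 1769)
8^512 ≡ 1254^2 = 1572516 ≡ 1644 (mod 1769)
8^1024 ≡ 1644^2 = 2702736 ≡ 1473 (mod 1769)
1768 = 1024 + 512 + 128 + 64 + 32 + 8 in binary powers of 2.
So 8^1768 ≡ 1473 · 1644 · 81 · 1412 · 790 · 20 ≡ 935 (mod 1769).
Since 935 ≠ 1, base 8 is a Fermat witness: 1769 is composite.

935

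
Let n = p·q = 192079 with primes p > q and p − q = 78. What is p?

479

Since p = q + 78, we have 192079 = q(q + 78), so q² + 78q − 192079 = 0.
Discriminant: 78² + 4·192079 = 6084 + 768316 = 774400; √774400 = 880.
q = (−78 + 880)/2 = 401, and p = q + 78 = 479.
Check: 401 · 479 = 192079.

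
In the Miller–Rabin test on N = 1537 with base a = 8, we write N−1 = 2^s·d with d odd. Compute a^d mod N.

512

1537 − 1 = 1536 = 2^9 · 3, so d = 3.
8^1 ≡ 8 (mod 1537)
8^2 ≡ 8^2 = 64 ≡ 64 (mod 1537)
3 = 2 + 1 in binary powers of 2.
So 8^3 ≡ 64 · 8 ≡ 512 (mod 1537).
Squaring chain: 512 → 854 → 778 → 1243 → 364 → 314 → 228 → 1263 → 1300; never reaches −1, so base 8 is a Miller–Rabin witness that 1537 is composite.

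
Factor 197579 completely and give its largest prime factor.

197579 = 41 · 4819
4819 = 61 · 79
79 is prime.
So 197579 = 41 · 61 · 79; the largest prime factor is 79.

79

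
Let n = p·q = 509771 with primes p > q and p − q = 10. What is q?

709

Since p = q + 10, we have 509771 = q(q + 10), so q² + 10q − 509771 = 0.
Discriminant: 10² + 4·509771 = 100 + 2039084 = 2039184; √2039184 = 1428.
q = (−10 + 1428)/2 = 709, and p = q + 10 = 719.
Check: 709 · 719 = 509771.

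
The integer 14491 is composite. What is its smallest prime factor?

43

14491 is odd.
Digit sum 19, not divisible by 3.
Ends in 1: not divisible by 5.
7: 14491 = 7·2070 + 1
11: 14491 = 11·1317 + 4
13: 14491 = 13·1114 + 9
17: 14491 = 17·852 + 7
19: 14491 = 19·762 + 13
23: 14491 = 23·630 + 1
29: 14491 = 29·499 + 20
31: 14491 = 31·467 + 14
37: 14491 = 37·391 + 24
41: 14491 = 41·353 + 18
43: 14491 = 43·337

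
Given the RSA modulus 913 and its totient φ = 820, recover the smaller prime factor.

11

φ(n) = (p−1)(q−1) = n − (p+q) + 1, so p + q = 913 − 820 + 1 = 94.
p and q are the roots of t² − 94t + 913 = 0.
Discriminant: 94² − 4·913 = 8836 − 3652 = 5184; √5184 = 72.
q = (94 − 72)/2 = 11, p = (94 + 72)/2 = 83.
Check: 11 · 83 = 913.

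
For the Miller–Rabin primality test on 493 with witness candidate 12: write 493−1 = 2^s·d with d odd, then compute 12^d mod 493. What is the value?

493 − 1 = 492 = 2^2 · 123, so d = 123.
12^1 ≡ 12 (mod 493)
12^2 ≡ 12^2 = 144 ≡ 144 (mod 493)
12^4 ≡ 144^2 = 20736 ≡ 30 (mod 493)
12^8 ≡ 30^2 = 900 ≡ 407 (mod 493)
12^16 ≡ 407^2 = 165649 ≡ 1 (mod 493)
12^32 ≡ 1^2 = 1 ≡ 1 (mod 493)
12^64 ≡ 1^2 = 1 ≡ 1 (mod 493)
123 = 64 + 32 + 16 + 8 + 2 + 1 in binary powers of 2.
So 12^123 ≡ 1 · 1 · 1 · 407 · 144 · 12 ≡ 278 (mod 493).
Squaring chain: 278 → 376; never reaches −1, so base 12 is a Miller–Rabin witness that 493 is composite.

278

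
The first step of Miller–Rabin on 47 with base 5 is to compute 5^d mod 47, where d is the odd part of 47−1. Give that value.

47 − 1 = 46 = 2^1 · 23, so d = 23.
5^1 ≡ 5 (mod 47)
5^2 ≡ 5^2 = 25 ≡ 25 (mod 47)
5^4 ≡ 25^2 = 625 ≡ 14 (mod 47)
5^8 ≡ 14^2 = 196 ≡ 8 (mod 47)
5^16 ≡ 8^2 = 64 ≡ 17 (mod 47)
23 = 16 + 4 + 2 + 1 in binary powers of 2.
So 5^23 ≡ 17 · 14 · 25 · 5 ≡ 46 (mod 47).
Since 5^d ≡ 46 (mod 47), base 5 does not prove 47 composite.

46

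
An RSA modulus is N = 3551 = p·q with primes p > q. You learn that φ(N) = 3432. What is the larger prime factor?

φ(n) = (p−1)(q−1) = n − (p+q) + 1, so p + q = 3551 − 3432 + 1 = 120.
p and q are the roots of t² − 120t + 3551 = 0.
Discriminant: 120² − 4·3551 = 14400 − 14204 = 196; √196 = 14.
q = (120 − 14)/2 = 53, p = (120 + 14)/2 = 67.
Check: 53 · 67 = 3551.

67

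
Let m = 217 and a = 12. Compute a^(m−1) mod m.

64

12^1 ≡ 12 (mod 217)
12^2 ≡ 12^2 = 144 ≡ 144 (mod 217)
12^4 ≡ 144^2 = 20736 ≡ 121 (mod 217)
12^8 ≡ 121^2 = 14641 ≡ 102 (mod 217)
12^16 ≡ 102^2 = 10404 ≡ 205 (mod 217)
12^32 ≡ 205^2 = 42025 ≡ 144 (mod 217)
12^64 ≡ 144^2 = 20736 ≡ 121 (mod 217)
12^128 ≡ 121^2 = 14641 ≡ 102 (mod 217)
216 = 128 + 64 + 16 + 8 in binary powers of 2.
So 12^216 ≡ 102 · 121 · 205 · 102 ≡ 64 (mod 217).
Since 64 ≠ 1, base 12 is a Fermat witness: 217 is composite.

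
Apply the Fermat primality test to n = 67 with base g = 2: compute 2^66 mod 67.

2^1 ≡ 2 (mod 67)
2^2 ≡ 2^2 = 4 ≡ 4 (mod 67)
2^4 ≡ 4^2 = 16 ≡ 16 (mod 67)
2^8 ≡ 16^2 = 256 ≡ 55 (mod 67)
2^16 ≡ 55^2 = 3025 ≡ 10 (mod 67)
2^32 ≡ 10^2 = 100 ≡ 33 (mod 67)
2^64 ≡ 33^2 = 1089 ≡ 17 (mod 67)
66 = 64 + 2 in binary powers of 2.
So 2^66 ≡ 17 · 4 ≡ 1 (mod 67).
Since the result is 1, base 2 gives no evidence that 67 is composite.

1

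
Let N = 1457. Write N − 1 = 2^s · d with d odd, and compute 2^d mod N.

1457 − 1 = 1456 = 2^4 · 91, so d = 91.
2^1 ≡ 2 (mod 1457)
2^2 ≡ 2^2 = 4 ≡ 4 (mod 1457)
2^4 ≡ 4^2 = 16 ≡ 16 (mod 1457)
2^8 ≡ 16^2 = 256 ≡ 256 (mod 1457)
2^16 ≡ 256^2 = 65536 ≡ 1428 (mod 1457)
2^32 ≡ 1428^2 = 2039184 ≡ 841 (mod 1457)
2^64 ≡ 841^2 = 707281 ≡ 636 (mod 1457)
91 = 64 + 16 + 8 + 2 + 1 in binary powers of 2.
So 2^91 ≡ 636 · 1428 · 256 · 4 · 2 ≡ 870 (mod 1457).
Squaring chain: 870 → 717 → 1225 → 1372; never reaches −1, so base 2 is a Miller–Rabin witness that 1457 is composite.

870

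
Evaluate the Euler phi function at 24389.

23548

Factor: 24389 = 29^3.
φ(24389) = 29^2·(29−1) = 23548.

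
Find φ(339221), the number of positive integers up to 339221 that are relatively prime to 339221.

Factor: 339221 = 61 · 67 · 83.
φ(339221) = (61−1) · (67−1) · (83−1) = 60 · 66 · 82 = 324720.

324720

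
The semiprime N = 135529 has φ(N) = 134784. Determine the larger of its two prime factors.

φ(n) = (p−1)(q−1) = n − (p+q) + 1, so p + q = 135529 − 134784 + 1 = 746.
p and q are the roots of t² − 746t + 135529 = 0.
Discriminant: 746² − 4·135529 = 556516 − 542116 = 14400; √14400 = 120.
q = (746 − 120)/2 = 313, p = (746 + 120)/2 = 433.
Check: 313 · 433 = 135529.

433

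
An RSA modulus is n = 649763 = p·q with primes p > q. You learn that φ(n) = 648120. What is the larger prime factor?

φ(n) = (p−1)(q−1) = n − (p+q) + 1, so p + q = 649763 − 648120 + 1 = 1644.
p and q are the roots of t² − 1644t + 649763 = 0.
Discriminant: 1644² − 4·649763 = 2702736 − 2599052 = 103684; √103684 = 322.
q = (1644 − 322)/2 = 661, p = (1644 + 322)/2 = 983.
Check: 661 · 983 = 649763.

983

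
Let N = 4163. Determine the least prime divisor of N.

4163 is odd.
Digit sum 14, not divisible by 3.
Ends in 3: not divisible by 5.
7: 4163 = 7·594 + 5
11: 4163 = 11·378 + 5
13: 4163 = 13·320 + 3
17: 4163 = 17·244 + 15
19: 4163 = 19·219 + 2
23: 4163 = 23·181

23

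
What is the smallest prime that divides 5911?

5911 is odd.
Digit sum 16, not divisible by 3.
Ends in 1: not divisible by 5.
7: 5911 = 7·844 + 3
11: 5911 = 11·537 + 4
13: 5911 = 13·454 + 9
17: 5911 = 17·347 + 12
19: 5911 = 19·311 + 2
23: 5911 = 23·257

23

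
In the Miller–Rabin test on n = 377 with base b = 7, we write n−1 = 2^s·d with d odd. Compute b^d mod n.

132

377 − 1 = 376 = 2^3 · 47, so d = 47.
7^1 ≡ 7 (mod 377)
7^2 ≡ 7^2 = 49 ≡ 49 (mod 377)
7^4 ≡ 49^2 = 2401 ≡ 139 (mod 377)
7^8 ≡ 139^2 = 19321 ≡ 94 (mod 377)
7^16 ≡ 94^2 = 8836 ≡ 165 (mod 377)
7^32 ≡ 165^2 = 27225 ≡ 81 (mod 377)
47 = 32 + 8 + 4 + 2 + 1 in binary powers of 2.
So 7^47 ≡ 81 · 94 · 139 · 49 · 7 ≡ 132 (mod 377).
Squaring chain: 132 → 82 → 315; never reaches −1, so base 7 is a Miller–Rabin witness that 377 is composite.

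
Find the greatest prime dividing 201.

201 = 3 · 67
67 is prime.
So 201 = 3 · 67; the largest prime factor is 67.

67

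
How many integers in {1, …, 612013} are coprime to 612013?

589680

Factor: 612013 = 61 · 79 · 127.
φ(612013) = (61−1) · (79−1) · (127−1) = 60 · 78 · 126 = 589680.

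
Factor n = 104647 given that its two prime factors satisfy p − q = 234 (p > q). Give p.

461

Since p = q + 234, we have 104647 = q(q + 234), so q² + 234q − 104647 = 0.
Discriminant: 234² + 4·104647 = 54756 + 418588 = 473344; √473344 = 688.
q = (−234 + 688)/2 = 227, and p = q + 234 = 461.
Check: 227 · 461 = 104647.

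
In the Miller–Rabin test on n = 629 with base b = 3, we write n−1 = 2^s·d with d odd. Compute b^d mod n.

629 − 1 = 628 = 2^2 · 157, so d = 157.
3^1 ≡ 3 (mod 629)
3^2 ≡ 3^2 = 9 ≡ 9 (mod 629)
3^4 ≡ 9^2 = 81 ≡ 81 (mod 629)
3^8 ≡ 81^2 = 6561 ≡ 271 (mod 629)
3^16 ≡ 271^2 = 73441 ≡ 477 (mod 629)
3^32 ≡ 477^2 = 227529 ≡ 460 (mod 629)
3^64 ≡ 460^2 = 211600 ≡ 256 (mod 629)
3^128 ≡ 256^2 = 65536 ≡ 120 (mod 629)
157 = 128 + 16 + 8 + 4 + 1 in binary powers of 2.
So 3^157 ≡ 120 · 477 · 271 · 81 · 3 ≡ 437 (mod 629).
Squaring chain: 437 → 382; never reaches −1, so base 3 is a Miller–Rabin witness that 629 is composite.

437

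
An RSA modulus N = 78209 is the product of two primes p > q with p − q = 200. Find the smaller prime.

197

Since p = q + 200, we have 78209 = q(q + 200), so q² + 200q − 78209 = 0.
Discriminant: 200² + 4·78209 = 40000 + 312836 = 352836; √352836 = 594.
q = (−200 + 594)/2 = 197, and p = q + 200 = 397.
Check: 197 · 397 = 78209.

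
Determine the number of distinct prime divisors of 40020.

40020 = 2^2 · 10005
10005 = 3 · 3335
3335 = 5 · 667
667 = 23 · 29
40020 = 2^2 · 3 · 5 · 23 · 29, which has 5 distinct prime factors.

5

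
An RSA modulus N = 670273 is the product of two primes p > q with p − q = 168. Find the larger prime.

907

Since p = q + 168, we have 670273 = q(q + 168), so q² + 168q − 670273 = 0.
Discriminant: 168² + 4·670273 = 28224 + 2681092 = 2709316; √2709316 = 1646.
q = (−168 + 1646)/2 = 739, and p = q + 168 = 907.
Check: 739 · 907 = 670273.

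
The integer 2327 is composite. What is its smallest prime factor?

13

2327 is odd.
Digit sum 14, not divisible by 3.
Ends in 7: not divisible by 5.
7: 2327 = 7·332 + 3
11: 2327 = 11·211 + 6
13: 2327 = 13·179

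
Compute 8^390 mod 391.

361

8^1 ≡ 8 (mod 391)
8^2 ≡ 8^2 = 64 ≡ 64 (mod 391)
8^4 ≡ 64^2 = 4096 ≡ 186 (mod 391)
8^8 ≡ 186^2 = 34596 ≡ 188 (mod 391)
8^16 ≡ 188^2 = 35344 ≡ 154 (mod 391)
8^32 ≡ 154^2 = 23716 ≡ 256 (mod 391)
8^64 ≡ 256^2 = 65536 ≡ 239 (mod 391)
8^128 ≡ 239^2 = 57121 ≡ 35 (mod 391)
8^256 ≡ 35^2 = 1225 ≡ 52 (mod 391)
390 = 256 + 128 + 4 + 2 in binary powers of 2.
So 8^390 ≡ 52 · 35 · 186 · 64 ≡ 361 (mod 391).
Since 361 ≠ 1, base 8 is a Fermat witness: 391 is composite.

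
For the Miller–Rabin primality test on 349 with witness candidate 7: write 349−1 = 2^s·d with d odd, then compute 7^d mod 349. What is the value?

136

349 − 1 = 348 = 2^2 · 87, so d = 87.
7^1 ≡ 7 (mod 349)
7^2 ≡ 7^2 = 49 ≡ 49 (mod 349)
7^4 ≡ 49^2 = 2401 ≡ 307 (mod 349)
7^8 ≡ 307^2 = 94249 ≡ 19 (mod 349)
7^16 ≡ 19^2 = 361 ≡ 12 (mod 349)
7^32 ≡ 12^2 = 144 ≡ 144 (mod 349)
7^64 ≡ 144^2 = 20736 ≡ 145 (mod 349)
87 = 64 + 16 + 4 + 2 + 1 in binary powers of 2.
So 7^87 ≡ 145 · 12 · 307 · 49 · 7 ≡ 136 (mod 349).
Squaring chain: 136 → 348; reaches −1, so base 7 does not prove 349 composite.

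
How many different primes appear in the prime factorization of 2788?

3

2788 = 2^2 · 697
697 = 17 · 41
2788 = 2^2 · 17 · 41, which has 3 distinct prime factors.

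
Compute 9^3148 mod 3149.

2493

9^1 ≡ 9 (mod 3149)
9^2 ≡ 9^2 = 81 ≡ 81 (mod 3149)
9^4 ≡ 81^2 = 6561 ≡ 263 (mod 3149)
9^8 ≡ 263^2 = 69169 ≡ 3040 (mod 3149)
9^16 ≡ 3040^2 = 9241600 ≡ 2434 (mod 3149)
9^32 ≡ 2434^2 = 5924356 ≡ 1087 (mod 3149)
9^64 ≡ 1087^2 = 1181569 ≡ 694 (mod 3149)
9^128 ≡ 694^2 = 481636 ≡ 2988 (mod 3149)
9^256 ≡ 2988^2 = 8928144 ≡ 729 (mod 3149)
9^512 ≡ 729^2 = 531441 ≡ 2409 (mod 3149)
9^1024 ≡ 2409^2 = 5803281 ≡ 2823 (mod 3149)
9^2048 ≡ 2823^2 = 7969329 ≡ 2359 (mod 3149)
3148 = 2048 + 1024 + 64 + 8 + 4 in binary powers of 2.
So 9^3148 ≡ 2359 · 2823 · 694 · 3040 · 263 ≡ 2493 (mod 3149).
Since 2493 ≠ 1, base 9 is a Fermat witness: 3149 is composite.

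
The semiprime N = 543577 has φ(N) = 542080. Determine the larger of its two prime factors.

φ(n) = (p−1)(q−1) = n − (p+q) + 1, so p + q = 543577 − 542080 + 1 = 1498.
p and q are the roots of t² − 1498t + 543577 = 0.
Discriminant: 1498² − 4·543577 = 2244004 − 2174308 = 69696; √69696 = 264.
q = (1498 − 264)/2 = 617, p = (1498 + 264)/2 = 881.
Check: 617 · 881 = 543577.

881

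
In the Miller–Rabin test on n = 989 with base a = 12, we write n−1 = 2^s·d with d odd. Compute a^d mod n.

363

989 − 1 = 988 = 2^2 · 247, so d = 247.
12^1 ≡ 12 (mod 989)
12^2 ≡ 12^2 = 144 ≡ 144 (mod 989)
12^4 ≡ 144^2 = 20736 ≡ 956 (mod 989)
12^8 ≡ 956^2 = 913936 ≡ 100 (mod 989)
12^16 ≡ 100^2 = 10000 ≡ 110 (mod 989)
12^32 ≡ 110^2 = 12100 ≡ 232 (mod 989)
12^64 ≡ 232^2 = 53824 ≡ 418 (mod 989)
12^128 ≡ 418^2 = 174724 ≡ 660 (mod 989)
247 = 128 + 64 + 32 + 16 + 4 + 2 + 1 in binary powers of 2.
So 12^247 ≡ 660 · 418 · 232 · 110 · 956 · 144 · 12 ≡ 363 (mod 989).
Squaring chain: 363 → 232; never reaches −1, so base 12 is a Miller–Rabin witness that 989 is composite.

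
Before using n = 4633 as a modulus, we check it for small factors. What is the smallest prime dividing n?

41

4633 is odd.
Digit sum 16, not divisible by 3.
Ends in 3: not divisible by 5.
7: 4633 = 7·661 + 6
11: 4633 = 11·421 + 2
13: 4633 = 13·356 + 5
17: 4633 = 17·272 + 9
19: 4633 = 19·243 + 16
23: 4633 = 23·201 + 10
29: 4633 = 29·159 + 22
31: 4633 = 31·149 + 14
37: 4633 = 37·125 + 8
41: 4633 = 41·113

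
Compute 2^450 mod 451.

2^1 ≡ 2 (mod 451)
2^2 ≡ 2^2 = 4 ≡ 4 (mod 451)
2^4 ≡ 4^2 = 16 ≡ 16 (mod 451)
2^8 ≡ 16^2 = 256 ≡ 256 (mod 451)
2^16 ≡ 256^2 = 65536 ≡ 141 (mod 451)
2^32 ≡ 141^2 = 19881 ≡ 37 (mod 451)
2^64 ≡ 37^2 = 1369 ≡ 16 (mod 451)
2^128 ≡ 16^2 = 256 ≡ 256 (mod 451)
2^256 ≡ 256^2 = 65536 ≡ 141 (mod 451)
450 = 256 + 128 + 64 + 2 in binary powers of 2.
So 2^450 ≡ 141 · 256 · 16 · 4 ≡ 122 (mod 451).
Since 122 ≠ 1, base 2 is a Fermat witness: 451 is composite.

122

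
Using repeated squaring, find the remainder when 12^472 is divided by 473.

12^1 ≡ 12 (mod 473)
12^2 ≡ 12^2 = 144 ≡ 144 (mod 473)
12^4 ≡ 144^2 = 20736 ≡ 397 (mod 473)
12^8 ≡ 397^2 = 157609 ≡ 100 (mod 473)
12^16 ≡ 100^2 = 10000 ≡ 67 (mod 473)
12^32 ≡ 67^2 = 4489 ≡ 232 (mod 473)
12^64 ≡ 232^2 = 53824 ≡ 375 (mod 473)
12^128 ≡ 375^2 = 140625 ≡ 144 (mod 473)
12^256 ≡ 144^2 = 20736 ≡ 397 (mod 473)
472 = 256 + 128 + 64 + 16 + 8 in binary powers of 2.
So 12^472 ≡ 397 · 144 · 375 · 67 · 100 ≡ 210 (mod 473).
Since 210 ≠ 1, base 12 is a Fermat witness: 473 is composite.

210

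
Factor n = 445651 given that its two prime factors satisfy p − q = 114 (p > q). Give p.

727

Since p = q + 114, we have 445651 = q(q + 114), so q² + 114q − 445651 = 0.
Discriminant: 114² + 4·445651 = 12996 + 1782604 = 1795600; √1795600 = 1340.
q = (−114 + 1340)/2 = 613, and p = q + 114 = 727.
Check: 613 · 727 = 445651.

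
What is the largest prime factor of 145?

145 = 5 · 29
29 is prime.
So 145 = 5 · 29; the largest prime factor is 29.

29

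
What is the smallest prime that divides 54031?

54031 is odd.
Digit sum 13, not divisible by 3.
Ends in 1: not divisible by 5.
7: 54031 = 7·7718 + 5
11: 54031 = 11·4911 + 10
13: 54031 = 13·4156 + 3
17: 54031 = 17·3178 + 5
19: 54031 = 19·2843 + 14
23: 54031 = 23·2349 + 4
29: 54031 = 29·1863 + 4
31: 54031 = 31·1742 + 29
37: 54031 = 37·1460 + 11
41: 54031 = 41·1317 + 34
43: 54031 = 43·1256 + 23
47: 54031 = 47·1149 + 28
53: 54031 = 53·1019 + 24
59: 54031 = 59·915 + 46
61: 54031 = 61·885 + 46
67: 54031 = 67·806 + 29
71: 54031 = 71·761

71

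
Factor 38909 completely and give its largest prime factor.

38909 = 13 · 2993
2993 = 41 · 73
73 is prime.
So 38909 = 13 · 41 · 73; the largest prime factor is 73.

73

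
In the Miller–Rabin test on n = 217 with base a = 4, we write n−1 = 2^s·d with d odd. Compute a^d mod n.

78

217 − 1 = 216 = 2^3 · 27, so d = 27.
4^1 ≡ 4 (mod 217)
4^2 ≡ 4^2 = 16 ≡ 16 (mod 217)
4^4 ≡ 16^2 = 256 ≡ 39 (mod 217)
4^8 ≡ 39^2 = 1521 ≡ 2 (mod 217)
4^16 ≡ 2^2 = 4 ≡ 4 (mod 217)
27 = 16 + 8 + 2 + 1 in binary powers of 2.
So 4^27 ≡ 4 · 2 · 16 · 4 ≡ 78 (mod 217).
Squaring chain: 78 → 8 → 64; never reaches −1, so base 4 is a Miller–Rabin witness that 217 is composite.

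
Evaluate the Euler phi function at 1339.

Factor: 1339 = 13 · 103.
φ(1339) = (13−1) · (103−1) = 12 · 102 = 1224.

1224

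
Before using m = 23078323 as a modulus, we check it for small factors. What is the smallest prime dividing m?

89

23078323 is odd.
Digit sum 28, not divisible by 3.
Ends in 3: not divisible by 5.
7: 23078323 = 7·3296903 + 2
11: 23078323 = 11·2098029 + 4
13: 23078323 = 13·1775255 + 8
17: 23078323 = 17·1357548 + 7
19: 23078323 = 19·1214648 + 11
23: 23078323 = 23·1003405 + 8
29: 23078323 = 29·795804 + 7
31: 23078323 = 31·744462 + 1
37: 23078323 = 37·623738 + 17
41: 23078323 = 41·562885 + 38
43: 23078323 = 43·536705 + 8
47: 23078323 = 47·491028 + 7
53: 23078323 = 53·435440 + 3
59: 23078323 = 59·391158 + 1
61: 23078323 = 61·378333 + 10
67: 23078323 = 67·344452 + 39
71: 23078323 = 71·325046 + 57
73: 23078323 = 73·316141 + 30
79: 23078323 = 79·292130 + 53
83: 23078323 = 83·278052 + 7
89: 23078323 = 89·259307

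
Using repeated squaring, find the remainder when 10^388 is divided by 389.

10^1 ≡ 10 (mod 389)
10^2 ≡ 10^2 = 100 ≡ 100 (mod 389)
10^4 ≡ 100^2 = 10000 ≡ 275 (mod 389)
10^8 ≡ 275^2 = 75625 ≡ 159 (mod 389)
10^16 ≡ 159^2 = 25281 ≡ 385 (mod 389)
10^32 ≡ 385^2 = 148225 ≡ 16 (mod 389)
10^64 ≡ 16^2 = 256 ≡ 256 (mod 389)
10^128 ≡ 256^2 = 65536 ≡ 184 (mod 389)
10^256 ≡ 184^2 = 33856 ≡ 13 (mod 389)
388 = 256 + 128 + 4 in binary powers of 2.
So 10^388 ≡ 13 · 184 · 275 ≡ 1 (mod 389).
Since the result is 1, base 10 gives no evidence that 389 is composite.

1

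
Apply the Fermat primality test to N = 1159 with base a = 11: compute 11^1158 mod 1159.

11^1 ≡ 11 (mod 1159)
11^2 ≡ 11^2 = 121 ≡ 121 (mod 1159)
11^4 ≡ 121^2 = 14641 ≡ 733 (mod 1159)
11^8 ≡ 733^2 = 537289 ≡ 672 (mod 1159)
11^16 ≡ 672^2 = 451584 ≡ 733 (mod 1159)
11^32 ≡ 733^2 = 537289 ≡ 672 (mod 1159)
11^64 ≡ 672^2 = 451584 ≡ 733 (mod 1159)
11^128 ≡ 733^2 = 537289 ≡ 672 (mod 1159)
11^256 ≡ 672^2 = 451584 ≡ 733 (mod 1159)
11^512 ≡ 733^2 = 537289 ≡ 672 (mod 1159)
11^1024 ≡ 672^2 = 451584 ≡ 733 (mod 1159)
1158 = 1024 + 128 + 4 + 2 in binary powers of 2.
So 11^1158 ≡ 733 · 672 · 733 · 121 ≡ 609 (mod 1159).
Since 609 ≠ 1, base 11 is a Fermat witness: 1159 is composite.

609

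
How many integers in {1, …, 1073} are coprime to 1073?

1008

Factor: 1073 = 29 · 37.
φ(1073) = (29−1) · (37−1) = 28 · 36 = 1008.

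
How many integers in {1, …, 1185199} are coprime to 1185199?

Factor: 1185199 = 47 · 151 · 167.
φ(1185199) = (47−1) · (151−1) · (167−1) = 46 · 150 · 166 = 1145400.

1145400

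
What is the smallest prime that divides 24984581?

24984581 is odd.
Digit sum 41, not divisible by 3.
Ends in 1: not divisible by 5.
7: 24984581 = 7·3569225 + 6
11: 24984581 = 11·2271325 + 6
13: 24984581 = 13·1921890 + 11
17: 24984581 = 17·1469681 + 4
19: 24984581 = 19·1314977 + 18
23: 24984581 = 23·1086286 + 3
29: 24984581 = 29·861537 + 8
31: 24984581 = 31·805954 + 7
37: 24984581 = 37·675258 + 35
41: 24984581 = 41·609380 + 1
43: 24984581 = 43·581036 + 33
47: 24984581 = 47·531586 + 39
53: 24984581 = 53·471407 + 10
59: 24984581 = 59·423467 + 28
61: 24984581 = 61·409583 + 18
67: 24984581 = 67·372904 + 13
71: 24984581 = 71·351895 + 36
73: 24984581 = 73·342254 + 39
79: 24984581 = 79·316260 + 41
83: 24984581 = 83·301019 + 4
89: 24984581 = 89·280725 + 56
97: 24984581 = 97·257573

97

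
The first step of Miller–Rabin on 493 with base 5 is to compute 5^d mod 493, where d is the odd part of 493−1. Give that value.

493 − 1 = 492 = 2^2 · 123, so d = 123.
5^1 ≡ 5 (mod 493)
5^2 ≡ 5^2 = 25 ≡ 25 (mod 493)
5^4 ≡ 25^2 = 625 ≡ 132 (mod 493)
5^8 ≡ 132^2 = 17424 ≡ 169 (mod 493)
5^16 ≡ 169^2 = 28561 ≡ 460 (mod 493)
5^32 ≡ 460^2 = 211600 ≡ 103 (mod 493)
5^64 ≡ 103^2 = 10609 ≡ 256 (mod 493)
123 = 64 + 32 + 16 + 8 + 2 + 1 in binary powers of 2.
So 5^123 ≡ 256 · 103 · 460 · 169 · 25 · 5 ≡ 419 (mod 493).
Squaring chain: 419 → 53; never reaches −1, so base 5 is a Miller–Rabin witness that 493 is composite.

419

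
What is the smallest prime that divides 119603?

119603 is odd.
Digit sum 20, not divisible by 3.
Ends in 3: not divisible by 5.
7: 119603 = 7·17086 + 1
11: 119603 = 11·10873

11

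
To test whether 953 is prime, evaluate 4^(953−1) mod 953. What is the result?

1

4^1 ≡ 4 (mod 953)
4^2 ≡ 4^2 = 16 ≡ 16 (mod 953)
4^4 ≡ 16^2 = 256 ≡ 256 (mod 953)
4^8 ≡ 256^2 = 65536 ≡ 732 (mod 953)
4^16 ≡ 732^2 = 535824 ≡ 238 (mod 953)
4^32 ≡ 238^2 = 56644 ≡ 417 (mod 953)
4^64 ≡ 417^2 = 173889 ≡ 443 (mod 953)
4^128 ≡ 443^2 = 196249 ≡ 884 (mod 953)
4^256 ≡ 884^2 = 781456 ≡ 949 (mod 953)
4^512 ≡ 949^2 = 900601 ≡ 16 (mod 953)
952 = 512 + 256 + 128 + 32 + 16 + 8 in binary powers of 2.
So 4^952 ≡ 16 · 949 · 884 · 417 · 238 · 732 ≡ 1 (mod 953).
Since the result is 1, base 4 gives no evidence that 953 is composite.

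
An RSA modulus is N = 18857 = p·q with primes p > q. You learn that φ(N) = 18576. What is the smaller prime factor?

109

φ(n) = (p−1)(q−1) = n − (p+q) + 1, so p + q = 18857 − 18576 + 1 = 282.
p and q are the roots of t² − 282t + 18857 = 0.
Discriminant: 282² − 4·18857 = 79524 − 75428 = 4096; √4096 = 64.
q = (282 − 64)/2 = 109, p = (282 + 64)/2 = 173.
Check: 109 · 173 = 18857.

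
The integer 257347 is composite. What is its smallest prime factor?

23

257347 is odd.
Digit sum 28, not divisible by 3.
Ends in 7: not divisible by 5.
7: 257347 = 7·36763 + 6
11: 257347 = 11·23395 + 2
13: 257347 = 13·19795 + 12
17: 257347 = 17·15138 + 1
19: 257347 = 19·13544 + 11
23: 257347 = 23·11189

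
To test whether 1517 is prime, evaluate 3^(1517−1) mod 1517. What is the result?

3^1 ≡ 3 (mod 1517)
3^2 ≡ 3^2 = 9 ≡ 9 (mod 1517)
3^4 ≡ 9^2 = 81 ≡ 81 (mod 1517)
3^8 ≡ 81^2 = 6561 ≡ 493 (mod 1517)
3^16 ≡ 493^2 = 243049 ≡ 329 (mod 1517)
3^32 ≡ 329^2 = 108241 ≡ 534 (mod 1517)
3^64 ≡ 534^2 = 285156 ≡ 1477 (mod 1517)
3^128 ≡ 1477^2 = 2181529 ≡ 83 (mod 1517)
3^256 ≡ 83^2 = 6889 ≡ 821 (mod 1517)
3^512 ≡ 821^2 = 674041 ≡ 493 (mod 1517)
3^1024 ≡ 493^2 = 243049 ≡ 329 (mod 1517)
1516 = 1024 + 256 + 128 + 64 + 32 + 8 + 4 in binary powers of 2.
So 3^1516 ≡ 329 · 821 · 83 · 1477 · 534 · 493 · 81 ≡ 81 (mod 1517).
Since 81 ≠ 1, base 3 is a Fermat witness: 1517 is composite.

81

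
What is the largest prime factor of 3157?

41

3157 = 7 · 451
451 = 11 · 41
41 is prime.
So 3157 = 7 · 11 · 41; the largest prime factor is 41.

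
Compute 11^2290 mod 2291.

651

11^1 ≡ 11 (mod 2291)
11^2 ≡ 11^2 = 121 ≡ 121 (mod 2291)
11^4 ≡ 121^2 = 14641 ≡ 895 (mod 2291)
11^8 ≡ 895^2 = 801025 ≡ 1466 (mod 2291)
11^16 ≡ 1466^2 = 2149156 ≡ 198 (mod 2291)
11^32 ≡ 198^2 = 39204 ≡ 257 (mod 2291)
11^64 ≡ 257^2 = 66049 ≡ 1901 (mod 2291)
11^128 ≡ 1901^2 = 3613801 ≡ 894 (mod 2291)
11^256 ≡ 894^2 = 799236 ≡ 1968 (mod 2291)
11^512 ≡ 1968^2 = 3873024 ≡ 1234 (mod 2291)
11^1024 ≡ 1234^2 = 1522756 ≡ 1532 (mod 2291)
11^2048 ≡ 1532^2 = 2347024 ≡ 1040 (mod 2291)
2290 = 2048 + 128 + 64 + 32 + 16 + 2 in binary powers of 2.
So 11^2290 ≡ 1040 · 894 · 1901 · 257 · 198 · 121 ≡ 651 (mod 2291).
Since 651 ≠ 1, base 11 is a Fermat witness: 2291 is composite.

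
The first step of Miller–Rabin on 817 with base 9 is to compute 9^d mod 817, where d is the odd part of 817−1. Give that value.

809

817 − 1 = 816 = 2^4 · 51, so d = 51.
9^1 ≡ 9 (mod 817)
9^2 ≡ 9^2 = 81 ≡ 81 (mod 817)
9^4 ≡ 81^2 = 6561 ≡ 25 (mod 817)
9^8 ≡ 25^2 = 625 ≡ 625 (mod 817)
9^16 ≡ 625^2 = 390625 ≡ 99 (mod 817)
9^32 ≡ 99^2 = 9801 ≡ 814 (mod 817)
51 = 32 + 16 + 2 + 1 in binary powers of 2.
So 9^51 ≡ 814 · 99 · 81 · 9 ≡ 809 (mod 817).
Squaring chain: 809 → 64 → 11 → 121; never reaches −1, so base 9 is a Miller–Rabin witness that 817 is composite.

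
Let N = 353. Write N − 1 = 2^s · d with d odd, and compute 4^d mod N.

353 − 1 = 352 = 2^5 · 11, so d = 11.
4^1 ≡ 4 (mod 353)
4^2 ≡ 4^2 = 16 ≡ 16 (mod 353)
4^4 ≡ 16^2 = 256 ≡ 256 (mod 353)
4^8 ≡ 256^2 = 65536 ≡ 231 (mod 353)
11 = 8 + 2 + 1 in binary powers of 2.
So 4^11 ≡ 231 · 16 · 4 ≡ 311 (mod 353).
Squaring chain: 311 → 352 → 1 → 1 → 1; reaches −1, so base 4 does not prove 353 composite.

311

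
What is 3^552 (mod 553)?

3^1 ≡ 3 (mod 553)
3^2 ≡ 3^2 = 9 ≡ 9 (mod 553)
3^4 ≡ 9^2 = 81 ≡ 81 (mod 553)
3^8 ≡ 81^2 = 6561 ≡ 478 (mod 553)
3^16 ≡ 478^2 = 228484 ≡ 95 (mod 553)
3^32 ≡ 95^2 = 9025 ≡ 177 (mod 553)
3^64 ≡ 177^2 = 31329 ≡ 361 (mod 553)
3^128 ≡ 361^2 = 130321 ≡ 366 (mod 553)
3^256 ≡ 366^2 = 133956 ≡ 130 (mod 553)
3^512 ≡ 130^2 = 16900 ≡ 310 (mod 553)
552 = 512 + 32 + 8 in binary powers of 2.
So 3^552 ≡ 310 · 177 · 478 ≡ 176 (mod 553).
Since 176 ≠ 1, base 3 is a Fermat witness: 553 is composite.

176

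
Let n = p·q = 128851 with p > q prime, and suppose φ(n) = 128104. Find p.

φ(n) = (p−1)(q−1) = n − (p+q) + 1, so p + q = 128851 − 128104 + 1 = 748.
p and q are the roots of t² − 748t + 128851 = 0.
Discriminant: 748² − 4·128851 = 559504 − 515404 = 44100; √44100 = 210.
q = (748 − 210)/2 = 269, p = (748 + 210)/2 = 479.
Check: 269 · 479 = 128851.

479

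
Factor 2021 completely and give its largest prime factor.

2021 = 43 · 47
47 is prime.
So 2021 = 43 · 47; the largest prime factor is 47.

47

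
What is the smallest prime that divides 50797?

50797 is odd.
Digit sum 28, not divisible by 3.
Ends in 7: not divisible by 5.
7: 50797 = 7·7256 + 5
11: 50797 = 11·4617 + 10
13: 50797 = 13·3907 + 6
17: 50797 = 17·2988 + 1
19: 50797 = 19·2673 + 10
23: 50797 = 23·2208 + 13
29: 50797 = 29·1751 + 18
31: 50797 = 31·1638 + 19
37: 50797 = 37·1372 + 33
41: 50797 = 41·1238 + 39
43: 50797 = 43·1181 + 14
47: 50797 = 47·1080 + 37
53: 50797 = 53·958 + 23
59: 50797 = 59·860 + 57
61: 50797 = 61·832 + 45
67: 50797 = 67·758 + 11
71: 50797 = 71·715 + 32
73: 50797 = 73·695 + 62
79: 50797 = 79·643

79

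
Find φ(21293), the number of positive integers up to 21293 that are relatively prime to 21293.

Factor: 21293 = 107 · 199.
φ(21293) = (107−1) · (199−1) = 106 · 198 = 20988.

20988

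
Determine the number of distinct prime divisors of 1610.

4

1610 = 2 · 805
805 = 5 · 161
161 = 7 · 23
1610 = 2 · 5 · 7 · 23, which has 4 distinct prime factors.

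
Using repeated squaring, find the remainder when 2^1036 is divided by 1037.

2^1 ≡ 2 (mod 1037)
2^2 ≡ 2^2 = 4 ≡ 4 (mod 1037)
2^4 ≡ 4^2 = 16 ≡ 16 (mod 1037)
2^8 ≡ 16^2 = 256 ≡ 256 (mod 1037)
2^16 ≡ 256^2 = 65536 ≡ 205 (mod 1037)
2^32 ≡ 205^2 = 42025 ≡ 545 (mod 1037)
2^64 ≡ 545^2 = 297025 ≡ 443 (mod 1037)
2^128 ≡ 443^2 = 196249 ≡ 256 (mod 1037)
2^256 ≡ 256^2 = 65536 ≡ 205 (mod 1037)
2^512 ≡ 205^2 = 42025 ≡ 545 (mod 1037)
2^1024 ≡ 545^2 = 297025 ≡ 443 (mod 1037)
1036 = 1024 + 8 + 4 in binary powers of 2.
So 2^1036 ≡ 443 · 256 · 16 ≡ 815 (mod 1037).
Since 815 ≠ 1, base 2 is a Fermat witness: 1037 is composite.

815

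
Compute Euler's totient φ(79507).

77658

Factor: 79507 = 43^3.
φ(79507) = 43^2·(43−1) = 77658.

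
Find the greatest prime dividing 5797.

5797 = 11 · 527
527 = 17 · 31
31 is prime.
So 5797 = 11 · 17 · 31; the largest prime factor is 31.

31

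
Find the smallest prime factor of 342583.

342583 is odd.
Digit sum 25, not divisible by 3.
Ends in 3: not divisible by 5.
7: 342583 = 7·48940 + 3
11: 342583 = 11·31143 + 10
13: 342583 = 13·26352 + 7
17: 342583 = 17·20151 + 16
19: 342583 = 19·18030 + 13
23: 342583 = 23·14894 + 21
29: 342583 = 29·11813 + 6
31: 342583 = 31·11051 + 2
37: 342583 = 37·9259

37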